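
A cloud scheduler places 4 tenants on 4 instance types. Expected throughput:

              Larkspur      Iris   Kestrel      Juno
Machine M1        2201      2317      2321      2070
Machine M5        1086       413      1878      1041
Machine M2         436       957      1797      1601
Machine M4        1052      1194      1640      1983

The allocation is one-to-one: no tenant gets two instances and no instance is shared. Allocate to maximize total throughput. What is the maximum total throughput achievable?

Treat this as an assignment problem: match each tenant to one instance.
Optimal: Larkspur→Machine M5 (1086 ops/s), Iris→Machine M1 (2317 ops/s), Kestrel→Machine M2 (1797 ops/s), Juno→Machine M4 (1983 ops/s) — total 1086+2317+1797+1983 = 7183 ops/s.
Column-greedy (each instance in turn goes to its best remaining tenant) gives 6202 ops/s, worse by 981.
Next-best assignment: Larkspur→Machine M1, Iris→Machine M2, Kestrel→Machine M5, Juno→Machine M4 = 7019 ops/s.
Swapping Juno↔Iris (Juno→Machine M1 2070 ops/s, Iris→Machine M4 1194 ops/s) loses 1036.
No other one-to-one assignment exceeds 7183 ops/s.

Maximum total: 7183 ops/s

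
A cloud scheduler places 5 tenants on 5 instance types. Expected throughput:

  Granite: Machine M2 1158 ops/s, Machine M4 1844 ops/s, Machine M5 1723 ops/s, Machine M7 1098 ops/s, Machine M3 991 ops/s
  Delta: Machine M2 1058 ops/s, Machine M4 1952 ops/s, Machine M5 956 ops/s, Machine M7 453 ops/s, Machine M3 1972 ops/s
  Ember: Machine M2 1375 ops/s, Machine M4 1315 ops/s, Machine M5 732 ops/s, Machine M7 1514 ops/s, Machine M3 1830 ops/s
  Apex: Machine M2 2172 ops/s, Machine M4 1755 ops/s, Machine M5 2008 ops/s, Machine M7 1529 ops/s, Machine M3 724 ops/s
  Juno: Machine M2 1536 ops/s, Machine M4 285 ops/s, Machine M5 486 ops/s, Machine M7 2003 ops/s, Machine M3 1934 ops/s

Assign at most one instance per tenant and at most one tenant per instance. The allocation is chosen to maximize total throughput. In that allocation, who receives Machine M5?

Granite receives Machine M5.

Optimal: Granite→Machine M5 (1723 ops/s), Delta→Machine M4 (1952 ops/s), Ember→Machine M3 (1830 ops/s), Apex→Machine M2 (2172 ops/s), Juno→Machine M7 (2003 ops/s) — total 1723+1952+1830+2172+2003 = 9680 ops/s.
Next-best assignment: Granite→Machine M5, Delta→Machine M4, Ember→Machine M7, Apex→Machine M2, Juno→Machine M3 = 9295 ops/s.
Granite's own top instance is Machine M4 (1844 ops/s), but forcing Granite→Machine M4 and reassigning the rest optimally gives only 9202 ops/s — worse by 478.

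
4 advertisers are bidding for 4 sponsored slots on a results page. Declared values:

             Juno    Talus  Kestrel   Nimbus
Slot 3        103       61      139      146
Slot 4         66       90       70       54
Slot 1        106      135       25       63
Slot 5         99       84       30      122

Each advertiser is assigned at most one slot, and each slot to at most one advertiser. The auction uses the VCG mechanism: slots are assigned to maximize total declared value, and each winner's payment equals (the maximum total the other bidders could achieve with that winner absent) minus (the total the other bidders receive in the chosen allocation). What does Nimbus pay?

Nimbus pays $33.

Efficient allocation: Juno→Slot 4 ($66), Talus→Slot 1 ($135), Kestrel→Slot 3 ($139), Nimbus→Slot 5 ($122); total welfare W = $462.
Nimbus receives Slot 5 at value $122, so the others get W − 122 = $340.
Without Nimbus: best allocation of the remaining 3 bidders over all 4 slots is Juno→Slot 5 ($99), Talus→Slot 1 ($135), Kestrel→Slot 3 ($139), total $373.
VCG payment = (others' best without Nimbus) − (others' welfare with Nimbus) = 373 − 340 = $33.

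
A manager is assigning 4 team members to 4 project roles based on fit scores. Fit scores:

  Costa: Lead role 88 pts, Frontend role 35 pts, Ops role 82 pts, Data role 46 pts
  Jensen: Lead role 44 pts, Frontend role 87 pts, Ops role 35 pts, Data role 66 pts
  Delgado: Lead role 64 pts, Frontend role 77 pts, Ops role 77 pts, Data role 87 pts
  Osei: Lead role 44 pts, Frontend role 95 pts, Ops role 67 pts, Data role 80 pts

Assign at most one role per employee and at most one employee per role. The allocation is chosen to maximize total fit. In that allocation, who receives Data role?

Osei receives Data role.

Optimal: Costa→Lead role (88 pts), Jensen→Frontend role (87 pts), Delgado→Ops role (77 pts), Osei→Data role (80 pts) — total 88+87+77+80 = 332 pts.
Column-greedy (each role in turn goes to its best remaining employee) gives 326 pts, worse by 6.
Next-best assignment: Costa→Lead role, Jensen→Frontend role, Delgado→Data role, Osei→Ops role = 329 pts.
Swapping Osei↔Jensen (Osei→Frontend role 95 pts, Jensen→Data role 66 pts) loses 6.
Osei's own top role is Frontend role (95 pts), but forcing Osei→Frontend role and reassigning the rest optimally gives only 326 pts — worse by 6.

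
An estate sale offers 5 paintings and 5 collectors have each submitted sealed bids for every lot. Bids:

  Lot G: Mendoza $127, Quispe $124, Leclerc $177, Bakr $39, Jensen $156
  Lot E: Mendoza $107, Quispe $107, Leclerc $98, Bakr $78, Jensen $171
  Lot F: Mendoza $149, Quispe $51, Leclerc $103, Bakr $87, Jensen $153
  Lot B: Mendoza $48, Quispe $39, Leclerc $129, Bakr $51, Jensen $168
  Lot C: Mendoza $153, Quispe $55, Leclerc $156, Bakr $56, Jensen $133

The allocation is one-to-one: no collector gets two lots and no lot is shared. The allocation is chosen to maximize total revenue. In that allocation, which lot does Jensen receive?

Jensen receives Lot B.

Optimal: Mendoza→Lot C ($153), Quispe→Lot E ($107), Leclerc→Lot G ($177), Bakr→Lot F ($87), Jensen→Lot B ($168) — total 153+107+177+87+168 = $692.
Max-entry greedy (repeatedly take the single best remaining cell) gives $627, worse by 65.
Next-best assignment: Mendoza→Lot F, Quispe→Lot G, Leclerc→Lot C, Bakr→Lot E, Jensen→Lot B = $675.
Jensen's own top lot is Lot E ($171), but forcing Jensen→Lot E and reassigning the rest optimally gives only $664 — worse by 28.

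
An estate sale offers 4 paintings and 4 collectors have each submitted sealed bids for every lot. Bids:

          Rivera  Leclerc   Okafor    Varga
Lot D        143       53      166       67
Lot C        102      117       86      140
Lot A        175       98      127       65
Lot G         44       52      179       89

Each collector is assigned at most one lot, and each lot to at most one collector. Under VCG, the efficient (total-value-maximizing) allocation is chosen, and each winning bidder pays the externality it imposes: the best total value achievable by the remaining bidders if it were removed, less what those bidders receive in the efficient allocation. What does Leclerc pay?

Efficient allocation: Rivera→Lot D ($143), Leclerc→Lot A ($98), Okafor→Lot G ($179), Varga→Lot C ($140); total welfare W = $560.
Leclerc receives Lot A at value $98, so the others get W − 98 = $462.
Without Leclerc: best allocation of the remaining 3 bidders over all 4 lots is Rivera→Lot A ($175), Okafor→Lot G ($179), Varga→Lot C ($140), total $494.
VCG payment = (others' best without Leclerc) − (others' welfare with Leclerc) = 494 − 462 = $32.

Leclerc pays $32.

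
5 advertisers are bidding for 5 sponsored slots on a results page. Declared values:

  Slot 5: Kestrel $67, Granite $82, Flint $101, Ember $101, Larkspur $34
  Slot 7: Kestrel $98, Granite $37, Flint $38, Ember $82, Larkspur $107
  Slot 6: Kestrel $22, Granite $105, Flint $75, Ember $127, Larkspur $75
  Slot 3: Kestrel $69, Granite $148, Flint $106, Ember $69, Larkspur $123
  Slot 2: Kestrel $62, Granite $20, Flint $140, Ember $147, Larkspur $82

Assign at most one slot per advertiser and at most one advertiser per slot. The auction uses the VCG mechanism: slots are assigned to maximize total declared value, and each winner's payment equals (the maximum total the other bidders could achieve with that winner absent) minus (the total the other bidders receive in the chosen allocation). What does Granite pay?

Granite pays $47.

Efficient allocation: Kestrel→Slot 5 ($67), Granite→Slot 3 ($148), Flint→Slot 2 ($140), Ember→Slot 6 ($127), Larkspur→Slot 7 ($107); total welfare W = $589.
Granite receives Slot 3 at value $148, so the others get W − 148 = $441.
Without Granite: best allocation of the remaining 4 bidders over all 5 slots is Kestrel→Slot 7 ($98), Flint→Slot 2 ($140), Ember→Slot 6 ($127), Larkspur→Slot 3 ($123), total $488.
VCG payment = (others' best without Granite) − (others' welfare with Granite) = 488 − 441 = $47.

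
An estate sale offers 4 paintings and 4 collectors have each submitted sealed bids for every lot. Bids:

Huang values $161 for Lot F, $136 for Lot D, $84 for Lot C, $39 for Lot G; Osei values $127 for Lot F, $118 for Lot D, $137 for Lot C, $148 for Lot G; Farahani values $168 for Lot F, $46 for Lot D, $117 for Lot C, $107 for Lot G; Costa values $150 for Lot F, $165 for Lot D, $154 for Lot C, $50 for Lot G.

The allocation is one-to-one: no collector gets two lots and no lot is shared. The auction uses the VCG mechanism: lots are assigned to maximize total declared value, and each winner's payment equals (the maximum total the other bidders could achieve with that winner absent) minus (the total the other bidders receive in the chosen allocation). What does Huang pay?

Efficient allocation: Huang→Lot D ($136), Osei→Lot G ($148), Farahani→Lot F ($168), Costa→Lot C ($154); total welfare W = $606.
Huang receives Lot D at value $136, so the others get W − 136 = $470.
Without Huang: best allocation of the remaining 3 bidders over all 4 lots is Osei→Lot G ($148), Farahani→Lot F ($168), Costa→Lot D ($165), total $481.
VCG payment = (others' best without Huang) − (others' welfare with Huang) = 481 − 470 = $11.

Huang pays $11.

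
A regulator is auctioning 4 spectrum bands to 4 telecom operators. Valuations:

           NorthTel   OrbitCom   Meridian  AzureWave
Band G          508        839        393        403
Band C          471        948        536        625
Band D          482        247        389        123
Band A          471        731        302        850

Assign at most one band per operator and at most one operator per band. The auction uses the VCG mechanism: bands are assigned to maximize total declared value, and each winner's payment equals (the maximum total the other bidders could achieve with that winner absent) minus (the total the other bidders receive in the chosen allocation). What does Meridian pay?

Efficient allocation: NorthTel→Band D ($482M), OrbitCom→Band G ($839M), Meridian→Band C ($536M), AzureWave→Band A ($850M); total welfare W = $2707M.
Meridian receives Band C at value $536M, so the others get W − 536 = $2171M.
Without Meridian: best allocation of the remaining 3 bidders over all 4 bands is NorthTel→Band G ($508M), OrbitCom→Band C ($948M), AzureWave→Band A ($850M), total $2306M.
VCG payment = (others' best without Meridian) − (others' welfare with Meridian) = 2306 − 2171 = $135M.

Meridian pays $135M.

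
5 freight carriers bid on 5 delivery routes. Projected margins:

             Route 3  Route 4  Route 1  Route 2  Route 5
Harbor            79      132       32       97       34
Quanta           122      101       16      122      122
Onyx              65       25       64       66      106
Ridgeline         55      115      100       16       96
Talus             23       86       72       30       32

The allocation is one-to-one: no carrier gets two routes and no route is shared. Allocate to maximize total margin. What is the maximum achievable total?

Optimal: Harbor→Route 2 ($97k), Quanta→Route 3 ($122k), Onyx→Route 5 ($106k), Ridgeline→Route 4 ($115k), Talus→Route 1 ($72k) — total 97+122+106+115+72 = $512k.
Column-greedy (each route in turn goes to its best remaining carrier) gives $452k, worse by 60.
Swapping Onyx↔Talus (Onyx→Route 1 $64k, Talus→Route 5 $32k) loses 82.

Maximum total: $512k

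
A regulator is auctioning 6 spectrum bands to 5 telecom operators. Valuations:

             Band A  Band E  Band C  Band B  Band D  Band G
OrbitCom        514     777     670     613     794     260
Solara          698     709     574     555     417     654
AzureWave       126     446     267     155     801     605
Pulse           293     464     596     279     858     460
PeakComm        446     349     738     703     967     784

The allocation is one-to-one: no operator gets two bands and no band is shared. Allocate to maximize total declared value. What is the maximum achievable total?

Max total: $3676M

Optimal: OrbitCom→Band E ($777M), Solara→Band A ($698M), AzureWave→Band G ($605M), Pulse→Band D ($858M), PeakComm→Band C ($738M) — total 777+698+605+858+738 = $3676M.
Max-entry greedy (repeatedly take the single best remaining cell) gives $3643M, worse by 33.
Swapping PeakComm↔Solara (PeakComm→Band A $446M, Solara→Band C $574M) loses 416.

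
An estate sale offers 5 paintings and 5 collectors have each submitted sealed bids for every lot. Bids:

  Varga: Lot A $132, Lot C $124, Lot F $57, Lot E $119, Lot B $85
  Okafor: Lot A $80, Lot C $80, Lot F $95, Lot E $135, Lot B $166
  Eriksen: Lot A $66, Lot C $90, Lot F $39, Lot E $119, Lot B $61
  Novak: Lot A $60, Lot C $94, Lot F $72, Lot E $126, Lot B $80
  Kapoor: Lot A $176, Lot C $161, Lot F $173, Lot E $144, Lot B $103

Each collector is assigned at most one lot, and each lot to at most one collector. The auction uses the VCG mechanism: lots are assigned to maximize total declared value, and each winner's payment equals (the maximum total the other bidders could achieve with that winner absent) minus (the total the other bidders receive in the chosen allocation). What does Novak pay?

Novak pays $29.

Efficient allocation: Varga→Lot A ($132), Okafor→Lot B ($166), Eriksen→Lot C ($90), Novak→Lot E ($126), Kapoor→Lot F ($173); total welfare W = $687.
Novak receives Lot E at value $126, so the others get W − 126 = $561.
Without Novak: best allocation of the remaining 4 bidders over all 5 lots is Varga→Lot A ($132), Okafor→Lot B ($166), Eriksen→Lot E ($119), Kapoor→Lot F ($173), total $590.
VCG payment = (others' best without Novak) − (others' welfare with Novak) = 590 − 561 = $29.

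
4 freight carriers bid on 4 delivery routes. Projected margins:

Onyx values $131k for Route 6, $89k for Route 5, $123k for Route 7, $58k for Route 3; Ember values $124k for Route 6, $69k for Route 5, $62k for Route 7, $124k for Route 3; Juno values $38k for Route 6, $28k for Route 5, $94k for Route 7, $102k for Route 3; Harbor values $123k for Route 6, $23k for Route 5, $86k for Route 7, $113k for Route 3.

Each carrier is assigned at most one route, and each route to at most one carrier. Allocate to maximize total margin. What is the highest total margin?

Maximum total: $430k

Optimal: Onyx→Route 5 ($89k), Ember→Route 3 ($124k), Juno→Route 7 ($94k), Harbor→Route 6 ($123k) — total 89+124+94+123 = $430k.
Column-greedy (each route in turn goes to its best remaining carrier) gives $407k, worse by 23.
Next-best assignment: Onyx→Route 5, Ember→Route 6, Juno→Route 7, Harbor→Route 3 = $420k.
No other one-to-one assignment exceeds $430k.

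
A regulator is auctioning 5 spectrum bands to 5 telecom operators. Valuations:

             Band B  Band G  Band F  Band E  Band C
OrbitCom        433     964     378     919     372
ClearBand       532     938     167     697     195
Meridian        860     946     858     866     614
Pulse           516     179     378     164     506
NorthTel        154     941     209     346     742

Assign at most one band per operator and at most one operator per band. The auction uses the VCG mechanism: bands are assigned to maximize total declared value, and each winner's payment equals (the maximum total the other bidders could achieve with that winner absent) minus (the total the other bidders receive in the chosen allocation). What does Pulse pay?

Pulse pays $2M.

Efficient allocation: OrbitCom→Band E ($919M), ClearBand→Band G ($938M), Meridian→Band F ($858M), Pulse→Band B ($516M), NorthTel→Band C ($742M); total welfare W = $3973M.
Pulse receives Band B at value $516M, so the others get W − 516 = $3457M.
Without Pulse: best allocation of the remaining 4 bidders over all 5 bands is OrbitCom→Band E ($919M), ClearBand→Band G ($938M), Meridian→Band B ($860M), NorthTel→Band C ($742M), total $3459M.
VCG payment = (others' best without Pulse) − (others' welfare with Pulse) = 3459 − 3457 = $2M.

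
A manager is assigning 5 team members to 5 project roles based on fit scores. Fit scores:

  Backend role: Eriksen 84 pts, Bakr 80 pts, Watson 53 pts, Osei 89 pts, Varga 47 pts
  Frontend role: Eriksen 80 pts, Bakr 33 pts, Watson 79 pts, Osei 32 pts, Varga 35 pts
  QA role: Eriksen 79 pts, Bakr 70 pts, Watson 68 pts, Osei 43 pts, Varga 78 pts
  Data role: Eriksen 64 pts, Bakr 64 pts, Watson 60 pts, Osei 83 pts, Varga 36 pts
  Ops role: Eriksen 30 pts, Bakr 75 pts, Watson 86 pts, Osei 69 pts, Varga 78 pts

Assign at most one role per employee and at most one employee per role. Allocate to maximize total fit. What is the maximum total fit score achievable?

This is the linear assignment problem.
Optimal: Eriksen→Frontend role (80 pts), Bakr→Backend role (80 pts), Watson→Ops role (86 pts), Osei→Data role (83 pts), Varga→QA role (78 pts) — total 80+80+86+83+78 = 407 pts.
Max-entry greedy (repeatedly take the single best remaining cell) gives 397 pts, worse by 10.

Maximum total: 407 pts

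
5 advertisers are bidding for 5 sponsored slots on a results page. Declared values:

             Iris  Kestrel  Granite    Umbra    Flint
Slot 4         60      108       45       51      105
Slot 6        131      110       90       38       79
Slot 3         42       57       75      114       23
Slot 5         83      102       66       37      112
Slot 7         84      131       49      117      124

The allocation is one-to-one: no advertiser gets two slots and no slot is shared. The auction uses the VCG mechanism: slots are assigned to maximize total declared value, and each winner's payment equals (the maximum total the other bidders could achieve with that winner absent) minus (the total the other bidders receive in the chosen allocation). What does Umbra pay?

Umbra pays $16.

Efficient allocation: Iris→Slot 6 ($131), Kestrel→Slot 7 ($131), Granite→Slot 5 ($66), Umbra→Slot 3 ($114), Flint→Slot 4 ($105); total welfare W = $547.
Umbra receives Slot 3 at value $114, so the others get W − 114 = $433.
Without Umbra: best allocation of the remaining 4 bidders over all 5 slots is Iris→Slot 6 ($131), Kestrel→Slot 7 ($131), Granite→Slot 3 ($75), Flint→Slot 5 ($112), total $449.
VCG payment = (others' best without Umbra) − (others' welfare with Umbra) = 449 − 433 = $16.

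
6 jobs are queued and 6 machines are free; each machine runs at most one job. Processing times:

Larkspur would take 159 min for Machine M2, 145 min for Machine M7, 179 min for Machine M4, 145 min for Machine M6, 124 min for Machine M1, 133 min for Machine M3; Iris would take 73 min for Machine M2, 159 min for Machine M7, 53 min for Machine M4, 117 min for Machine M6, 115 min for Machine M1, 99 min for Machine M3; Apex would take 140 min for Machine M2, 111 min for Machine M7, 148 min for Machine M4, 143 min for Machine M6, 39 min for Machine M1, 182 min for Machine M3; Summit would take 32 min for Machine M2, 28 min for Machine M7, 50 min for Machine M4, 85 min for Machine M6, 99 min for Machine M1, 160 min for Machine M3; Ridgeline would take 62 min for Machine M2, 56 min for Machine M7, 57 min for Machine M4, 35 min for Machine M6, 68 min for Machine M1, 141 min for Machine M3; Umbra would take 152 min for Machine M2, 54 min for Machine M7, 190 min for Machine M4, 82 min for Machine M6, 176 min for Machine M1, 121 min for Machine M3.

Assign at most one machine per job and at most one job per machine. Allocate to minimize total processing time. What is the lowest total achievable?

Min total: 346 min

This is a one-to-one assignment (minimum-cost bipartite matching).
Optimal: Larkspur→Machine M3 (133 min), Iris→Machine M4 (53 min), Apex→Machine M1 (39 min), Summit→Machine M2 (32 min), Ridgeline→Machine M6 (35 min), Umbra→Machine M7 (54 min) — total 133+53+39+32+35+54 = 346 min.
Min-entry greedy (repeatedly take the single cheapest remaining cell) gives 435 min, worse by 89.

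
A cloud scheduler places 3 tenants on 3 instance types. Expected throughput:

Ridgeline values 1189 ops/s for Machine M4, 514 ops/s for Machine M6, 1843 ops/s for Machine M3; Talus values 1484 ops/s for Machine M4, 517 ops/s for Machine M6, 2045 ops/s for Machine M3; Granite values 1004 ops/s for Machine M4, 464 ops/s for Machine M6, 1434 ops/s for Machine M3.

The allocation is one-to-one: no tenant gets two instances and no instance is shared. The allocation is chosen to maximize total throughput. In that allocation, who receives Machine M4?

Talus receives Machine M4.

This is a one-to-one assignment (maximum-weight bipartite matching).
Optimal: Ridgeline→Machine M3 (1843 ops/s), Talus→Machine M4 (1484 ops/s), Granite→Machine M6 (464 ops/s) — total 1843+1484+464 = 3791 ops/s.
Column-greedy (each instance in turn goes to its best remaining tenant) gives 3432 ops/s, worse by 359.
Checked against all permutations: 3791 ops/s is optimal.
Talus's own top instance is Machine M3 (2045 ops/s), but forcing Talus→Machine M3 and reassigning the rest optimally gives only 3698 ops/s — worse by 93.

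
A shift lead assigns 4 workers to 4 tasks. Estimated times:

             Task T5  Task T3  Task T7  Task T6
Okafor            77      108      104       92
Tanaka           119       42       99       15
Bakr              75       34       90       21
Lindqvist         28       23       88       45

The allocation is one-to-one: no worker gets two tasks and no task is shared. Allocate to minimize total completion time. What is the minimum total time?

Minimum total: 181 min

Optimal: Okafor→Task T7 (104 min), Tanaka→Task T6 (15 min), Bakr→Task T3 (34 min), Lindqvist→Task T5 (28 min) — total 104+15+34+28 = 181 min.
Min-entry greedy (repeatedly take the single cheapest remaining cell) gives 217 min, worse by 36.
Every other assignment is strictly worse.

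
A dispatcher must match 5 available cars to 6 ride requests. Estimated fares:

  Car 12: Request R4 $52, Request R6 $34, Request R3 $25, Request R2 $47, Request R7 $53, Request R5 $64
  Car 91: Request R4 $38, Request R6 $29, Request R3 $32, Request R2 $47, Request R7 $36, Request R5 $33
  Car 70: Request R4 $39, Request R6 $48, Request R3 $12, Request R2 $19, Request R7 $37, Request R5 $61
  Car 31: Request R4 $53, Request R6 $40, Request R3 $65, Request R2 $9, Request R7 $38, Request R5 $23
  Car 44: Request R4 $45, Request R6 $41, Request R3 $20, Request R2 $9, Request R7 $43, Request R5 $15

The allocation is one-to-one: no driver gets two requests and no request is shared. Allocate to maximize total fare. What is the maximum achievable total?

Max total: $271

Optimal: Car 12→Request R7 ($53), Car 91→Request R2 ($47), Car 70→Request R5 ($61), Car 31→Request R3 ($65), Car 44→Request R4 ($45) — total 53+47+61+65+45 = $271.
Next-best assignment: Car 12→Request R5, Car 91→Request R2, Car 70→Request R6, Car 31→Request R3, Car 44→Request R4 = $269.
Swapping Car 31↔Car 12 (Car 31→Request R7 $38, Car 12→Request R3 $25) loses 55.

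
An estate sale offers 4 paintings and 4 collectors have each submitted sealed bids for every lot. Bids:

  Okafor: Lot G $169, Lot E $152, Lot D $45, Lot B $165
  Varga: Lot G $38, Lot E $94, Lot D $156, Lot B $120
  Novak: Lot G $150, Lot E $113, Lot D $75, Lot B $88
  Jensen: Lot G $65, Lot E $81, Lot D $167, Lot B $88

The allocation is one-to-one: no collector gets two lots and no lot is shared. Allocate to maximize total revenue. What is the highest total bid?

Maximum total: $589

Optimal: Okafor→Lot E ($152), Varga→Lot B ($120), Novak→Lot G ($150), Jensen→Lot D ($167) — total 152+120+150+167 = $589.
Row-greedy (each collector in turn takes its best remaining lot) gives $526, worse by 63.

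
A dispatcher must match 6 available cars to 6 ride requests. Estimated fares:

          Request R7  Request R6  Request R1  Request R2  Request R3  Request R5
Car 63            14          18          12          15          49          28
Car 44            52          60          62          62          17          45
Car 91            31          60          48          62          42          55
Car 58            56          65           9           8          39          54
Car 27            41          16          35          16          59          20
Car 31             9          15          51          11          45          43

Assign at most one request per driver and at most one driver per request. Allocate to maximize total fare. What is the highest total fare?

This is a one-to-one assignment (maximum-weight bipartite matching).
Optimal: Car 63→Request R3 ($49), Car 44→Request R2 ($62), Car 91→Request R5 ($55), Car 58→Request R6 ($65), Car 27→Request R7 ($41), Car 31→Request R1 ($51) — total 49+62+55+65+41+51 = $323.
Row-greedy (each driver in turn takes its best remaining request) gives $322, worse by 1.
No other one-to-one assignment exceeds $323.

Max total: $323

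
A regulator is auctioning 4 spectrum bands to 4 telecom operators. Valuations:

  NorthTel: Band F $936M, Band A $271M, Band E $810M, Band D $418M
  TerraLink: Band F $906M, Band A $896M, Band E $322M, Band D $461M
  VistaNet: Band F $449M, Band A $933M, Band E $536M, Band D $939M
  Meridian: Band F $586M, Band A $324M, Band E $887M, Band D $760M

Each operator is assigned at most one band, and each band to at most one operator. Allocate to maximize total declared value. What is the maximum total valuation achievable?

Optimal: NorthTel→Band F ($936M), TerraLink→Band A ($896M), VistaNet→Band D ($939M), Meridian→Band E ($887M) — total 936+896+939+887 = $3658M.
Column-greedy (each band in turn goes to its best remaining operator) gives $3217M, worse by 441.
Swapping Meridian↔TerraLink (Meridian→Band A $324M, TerraLink→Band E $322M) loses 1137.
No other one-to-one assignment exceeds $3658M.

Maximum total: $3658M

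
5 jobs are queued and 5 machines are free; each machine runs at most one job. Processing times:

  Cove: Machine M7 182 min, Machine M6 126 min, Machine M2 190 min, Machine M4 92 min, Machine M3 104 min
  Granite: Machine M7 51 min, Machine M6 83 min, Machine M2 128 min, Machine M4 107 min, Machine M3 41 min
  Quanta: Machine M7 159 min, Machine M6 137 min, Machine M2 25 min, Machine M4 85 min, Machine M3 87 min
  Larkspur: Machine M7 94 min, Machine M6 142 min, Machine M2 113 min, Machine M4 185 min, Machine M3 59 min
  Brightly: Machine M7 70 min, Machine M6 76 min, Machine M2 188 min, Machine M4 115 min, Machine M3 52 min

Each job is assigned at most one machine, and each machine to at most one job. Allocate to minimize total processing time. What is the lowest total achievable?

Min total: 303 min

This is a one-to-one assignment (minimum-cost bipartite matching).
Optimal: Cove→Machine M4 (92 min), Granite→Machine M7 (51 min), Quanta→Machine M2 (25 min), Larkspur→Machine M3 (59 min), Brightly→Machine M6 (76 min) — total 92+51+25+59+76 = 303 min.
Min-entry greedy (repeatedly take the single cheapest remaining cell) gives 370 min, worse by 67.
Next-best assignment: Cove→Machine M4, Granite→Machine M3, Quanta→Machine M2, Larkspur→Machine M7, Brightly→Machine M6 = 328 min.
Every other assignment is strictly worse.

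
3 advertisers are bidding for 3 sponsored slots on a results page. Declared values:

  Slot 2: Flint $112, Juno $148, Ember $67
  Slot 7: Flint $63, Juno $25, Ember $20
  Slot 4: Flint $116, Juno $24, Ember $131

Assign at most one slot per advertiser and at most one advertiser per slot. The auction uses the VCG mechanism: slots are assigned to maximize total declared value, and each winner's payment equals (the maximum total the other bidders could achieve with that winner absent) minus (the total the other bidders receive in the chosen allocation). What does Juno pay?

Juno pays $49.

Efficient allocation: Flint→Slot 7 ($63), Juno→Slot 2 ($148), Ember→Slot 4 ($131); total welfare W = $342.
Juno receives Slot 2 at value $148, so the others get W − 148 = $194.
Without Juno: best allocation of the remaining 2 bidders over all 3 slots is Flint→Slot 2 ($112), Ember→Slot 4 ($131), total $243.
VCG payment = (others' best without Juno) − (others' welfare with Juno) = 243 − 194 = $49.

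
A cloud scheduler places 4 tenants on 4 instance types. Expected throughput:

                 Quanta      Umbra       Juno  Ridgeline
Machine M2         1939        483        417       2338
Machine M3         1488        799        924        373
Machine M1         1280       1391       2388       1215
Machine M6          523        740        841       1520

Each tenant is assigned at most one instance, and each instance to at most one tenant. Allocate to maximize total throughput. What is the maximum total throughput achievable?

Optimal: Quanta→Machine M3 (1488 ops/s), Umbra→Machine M6 (740 ops/s), Juno→Machine M1 (2388 ops/s), Ridgeline→Machine M2 (2338 ops/s) — total 1488+740+2388+2338 = 6954 ops/s.
Row-greedy (each tenant in turn takes its best remaining instance) gives 5774 ops/s, worse by 1180.

Max total: 6954 ops/s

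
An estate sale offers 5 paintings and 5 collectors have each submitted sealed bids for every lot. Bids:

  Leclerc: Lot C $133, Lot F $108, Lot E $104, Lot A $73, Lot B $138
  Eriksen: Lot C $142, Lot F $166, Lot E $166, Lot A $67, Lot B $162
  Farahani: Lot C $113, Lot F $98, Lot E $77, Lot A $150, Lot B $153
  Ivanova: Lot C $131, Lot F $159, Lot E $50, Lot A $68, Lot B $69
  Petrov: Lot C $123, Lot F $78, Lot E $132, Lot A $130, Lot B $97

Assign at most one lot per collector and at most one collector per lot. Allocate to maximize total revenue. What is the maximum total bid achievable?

Optimal: Leclerc→Lot C ($133), Eriksen→Lot E ($166), Farahani→Lot B ($153), Ivanova→Lot F ($159), Petrov→Lot A ($130) — total 133+166+153+159+130 = $741.
Column-greedy (each lot in turn goes to its best remaining collector) gives $721, worse by 20.
Swapping Ivanova↔Farahani (Ivanova→Lot B $69, Farahani→Lot F $98) loses 145.
No other one-to-one assignment exceeds $741.

Max total: $741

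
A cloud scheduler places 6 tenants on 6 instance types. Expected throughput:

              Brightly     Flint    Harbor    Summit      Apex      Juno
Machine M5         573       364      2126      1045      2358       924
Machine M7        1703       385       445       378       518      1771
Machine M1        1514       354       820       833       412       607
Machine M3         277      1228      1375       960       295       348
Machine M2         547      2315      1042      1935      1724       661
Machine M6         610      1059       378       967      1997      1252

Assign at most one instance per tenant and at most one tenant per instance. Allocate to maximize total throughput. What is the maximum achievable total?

Maximum total: 10683 ops/s

Optimal: Brightly→Machine M1 (1514 ops/s), Flint→Machine M2 (2315 ops/s), Harbor→Machine M5 (2126 ops/s), Summit→Machine M3 (960 ops/s), Apex→Machine M6 (1997 ops/s), Juno→Machine M7 (1771 ops/s) — total 1514+2315+2126+960+1997+1771 = 10683 ops/s.
Next-best assignment: Brightly→Machine M1, Flint→Machine M3, Harbor→Machine M5, Summit→Machine M2, Apex→Machine M6, Juno→Machine M7 = 10571 ops/s.
No other one-to-one assignment exceeds 10683 ops/s.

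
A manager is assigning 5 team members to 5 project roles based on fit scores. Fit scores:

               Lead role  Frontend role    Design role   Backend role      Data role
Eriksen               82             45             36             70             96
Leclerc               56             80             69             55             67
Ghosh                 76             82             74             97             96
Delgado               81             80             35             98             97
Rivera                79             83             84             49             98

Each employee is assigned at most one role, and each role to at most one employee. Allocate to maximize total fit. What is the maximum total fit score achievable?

Maximum total: 440 pts

This is a one-to-one assignment (maximum-weight bipartite matching).
Optimal: Eriksen→Lead role (82 pts), Leclerc→Frontend role (80 pts), Ghosh→Backend role (97 pts), Delgado→Data role (97 pts), Rivera→Design role (84 pts) — total 82+80+97+97+84 = 440 pts.
Max-entry greedy (repeatedly take the single best remaining cell) gives 429 pts, worse by 11.
Swapping Rivera↔Leclerc (Rivera→Frontend role 83 pts, Leclerc→Design role 69 pts) loses 12.
Checked against all permutations: 440 pts is optimal.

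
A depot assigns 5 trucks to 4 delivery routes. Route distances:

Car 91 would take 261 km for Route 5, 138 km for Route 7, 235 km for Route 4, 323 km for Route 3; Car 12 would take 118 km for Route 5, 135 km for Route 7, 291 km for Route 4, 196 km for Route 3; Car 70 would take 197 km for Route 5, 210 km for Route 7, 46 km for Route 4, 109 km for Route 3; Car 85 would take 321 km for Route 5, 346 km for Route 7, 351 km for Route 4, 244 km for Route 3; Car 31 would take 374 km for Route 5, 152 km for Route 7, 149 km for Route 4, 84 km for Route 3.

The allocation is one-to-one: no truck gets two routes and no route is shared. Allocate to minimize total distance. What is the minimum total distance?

This is the linear assignment problem.
Optimal: Car 12→Route 5 (118 km), Car 91→Route 7 (138 km), Car 70→Route 4 (46 km), Car 31→Route 3 (84 km) — total 118+138+46+84 = 386 km.
Row-greedy (each truck in turn takes its cheapest remaining route) gives 546 km, worse by 160.
Next-best assignment: Car 12→Route 5, Car 91→Route 7, Car 31→Route 4, Car 70→Route 3 = 514 km.
No other one-to-one assignment undercuts 386 km.

Min total: 386 km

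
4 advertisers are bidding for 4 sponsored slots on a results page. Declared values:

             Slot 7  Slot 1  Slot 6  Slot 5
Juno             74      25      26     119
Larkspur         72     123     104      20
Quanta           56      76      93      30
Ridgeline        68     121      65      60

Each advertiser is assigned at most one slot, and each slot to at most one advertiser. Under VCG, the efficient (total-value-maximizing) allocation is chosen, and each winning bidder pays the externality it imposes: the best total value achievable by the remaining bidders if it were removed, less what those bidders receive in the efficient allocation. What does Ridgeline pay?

Ridgeline pays $51.

Efficient allocation: Juno→Slot 5 ($119), Larkspur→Slot 7 ($72), Quanta→Slot 6 ($93), Ridgeline→Slot 1 ($121); total welfare W = $405.
Ridgeline receives Slot 1 at value $121, so the others get W − 121 = $284.
Without Ridgeline: best allocation of the remaining 3 bidders over all 4 slots is Juno→Slot 5 ($119), Larkspur→Slot 1 ($123), Quanta→Slot 6 ($93), total $335.
VCG payment = (others' best without Ridgeline) − (others' welfare with Ridgeline) = 335 − 284 = $51.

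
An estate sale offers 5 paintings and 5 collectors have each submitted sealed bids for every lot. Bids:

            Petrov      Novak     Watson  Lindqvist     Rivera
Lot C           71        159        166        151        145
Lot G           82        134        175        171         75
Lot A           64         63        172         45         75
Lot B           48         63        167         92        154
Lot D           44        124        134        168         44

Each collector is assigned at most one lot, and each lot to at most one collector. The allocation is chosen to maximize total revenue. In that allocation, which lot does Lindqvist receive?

Lindqvist receives Lot D.

Optimal: Petrov→Lot G ($82), Novak→Lot C ($159), Watson→Lot A ($172), Lindqvist→Lot D ($168), Rivera→Lot B ($154) — total 82+159+172+168+154 = $735.
Column-greedy (each lot in turn goes to its best remaining collector) gives $519, worse by 216.
Next-best assignment: Petrov→Lot A, Novak→Lot C, Watson→Lot G, Lindqvist→Lot D, Rivera→Lot B = $720.
Lindqvist's own top lot is Lot G ($171), but forcing Lindqvist→Lot G and reassigning the rest optimally gives only $700 — worse by 35.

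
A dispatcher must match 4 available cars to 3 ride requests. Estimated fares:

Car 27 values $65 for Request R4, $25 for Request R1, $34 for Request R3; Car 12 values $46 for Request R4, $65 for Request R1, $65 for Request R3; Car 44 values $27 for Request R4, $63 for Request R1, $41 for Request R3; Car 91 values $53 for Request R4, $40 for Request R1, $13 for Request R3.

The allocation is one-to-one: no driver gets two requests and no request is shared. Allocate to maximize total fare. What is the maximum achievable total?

This is a one-to-one assignment (maximum-weight bipartite matching).
Optimal: Car 27→Request R4 ($65), Car 44→Request R1 ($63), Car 12→Request R3 ($65) — total 65+63+65 = $193.
Max-entry greedy (repeatedly take the single best remaining cell) gives $171, worse by 22.
Swapping Car 27↔Car 12 (Car 27→Request R3 $34, Car 12→Request R4 $46) loses 50.
No other one-to-one assignment exceeds $193.

Maximum total: $193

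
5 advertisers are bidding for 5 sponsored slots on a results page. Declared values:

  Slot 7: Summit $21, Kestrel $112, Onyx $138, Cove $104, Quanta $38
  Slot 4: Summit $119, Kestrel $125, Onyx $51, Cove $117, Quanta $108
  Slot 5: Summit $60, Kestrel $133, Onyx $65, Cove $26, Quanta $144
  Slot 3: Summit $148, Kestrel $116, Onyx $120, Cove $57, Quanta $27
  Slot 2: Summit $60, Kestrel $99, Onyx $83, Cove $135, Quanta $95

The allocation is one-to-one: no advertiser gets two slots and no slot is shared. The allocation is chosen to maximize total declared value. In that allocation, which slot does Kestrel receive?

Kestrel receives Slot 4.

Treat this as an assignment problem: match each advertiser to one slot.
Optimal: Summit→Slot 3 ($148), Kestrel→Slot 4 ($125), Onyx→Slot 7 ($138), Cove→Slot 2 ($135), Quanta→Slot 5 ($144) — total 148+125+138+135+144 = $690.
Next-best assignment: Summit→Slot 3, Kestrel→Slot 5, Onyx→Slot 7, Cove→Slot 2, Quanta→Slot 4 = $662.
Kestrel's own top slot is Slot 5 ($133), but forcing Kestrel→Slot 5 and reassigning the rest optimally gives only $662 — worse by 28.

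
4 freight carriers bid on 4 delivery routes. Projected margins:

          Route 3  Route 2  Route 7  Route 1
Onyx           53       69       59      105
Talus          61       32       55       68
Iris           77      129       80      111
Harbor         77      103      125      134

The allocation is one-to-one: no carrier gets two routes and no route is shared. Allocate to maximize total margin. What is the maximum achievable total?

Optimal: Onyx→Route 1 ($105k), Talus→Route 3 ($61k), Iris→Route 2 ($129k), Harbor→Route 7 ($125k) — total 105+61+129+125 = $420k.
Max-entry greedy (repeatedly take the single best remaining cell) gives $383k, worse by 37.

Max total: $420k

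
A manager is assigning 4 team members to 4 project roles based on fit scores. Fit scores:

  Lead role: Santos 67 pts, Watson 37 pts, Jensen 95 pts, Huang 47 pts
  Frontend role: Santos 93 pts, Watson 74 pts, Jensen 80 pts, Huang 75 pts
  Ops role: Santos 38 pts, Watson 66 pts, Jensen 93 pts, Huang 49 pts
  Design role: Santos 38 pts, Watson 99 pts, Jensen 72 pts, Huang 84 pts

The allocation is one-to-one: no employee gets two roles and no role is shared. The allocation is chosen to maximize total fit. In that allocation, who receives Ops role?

Optimal: Santos→Frontend role (93 pts), Watson→Ops role (66 pts), Jensen→Lead role (95 pts), Huang→Design role (84 pts) — total 93+66+95+84 = 338 pts.
Row-greedy (each employee in turn takes its best remaining role) gives 336 pts, worse by 2.
Next-best assignment: Santos→Frontend role, Watson→Design role, Jensen→Lead role, Huang→Ops role = 336 pts.
Swapping Huang↔Santos (Huang→Frontend role 75 pts, Santos→Design role 38 pts) loses 64.
Every other assignment is strictly worse.
Watson's own top role is Design role (99 pts), but forcing Watson→Design role and reassigning the rest optimally gives only 336 pts — worse by 2.

Watson receives Ops role.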